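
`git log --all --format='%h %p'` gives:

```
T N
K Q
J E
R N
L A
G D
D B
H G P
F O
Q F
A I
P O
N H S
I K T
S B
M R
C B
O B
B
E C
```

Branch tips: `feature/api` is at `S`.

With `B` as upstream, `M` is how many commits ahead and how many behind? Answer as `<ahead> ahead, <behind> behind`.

Reachable from M: {B, D, G, H, M, N, O, P, R, S}.
Reachable from B: {B}.
Only in M's history (ahead): {D, G, H, M, N, O, P, R, S} — 9.
Only in B's history (behind): {} — 0.

9 ahead, 0 behind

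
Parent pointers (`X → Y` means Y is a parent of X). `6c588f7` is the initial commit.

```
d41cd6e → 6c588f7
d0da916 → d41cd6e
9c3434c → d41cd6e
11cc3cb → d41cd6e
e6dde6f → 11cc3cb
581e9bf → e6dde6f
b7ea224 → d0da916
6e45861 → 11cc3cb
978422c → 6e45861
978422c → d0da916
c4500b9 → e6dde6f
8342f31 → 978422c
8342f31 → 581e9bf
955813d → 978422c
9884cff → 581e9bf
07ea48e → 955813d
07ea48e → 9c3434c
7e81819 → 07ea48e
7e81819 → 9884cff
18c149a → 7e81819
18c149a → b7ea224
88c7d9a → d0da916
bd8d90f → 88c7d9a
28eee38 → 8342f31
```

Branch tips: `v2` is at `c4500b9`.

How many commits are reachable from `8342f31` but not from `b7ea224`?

6

Reachable from 8342f31: {11cc3cb, 581e9bf, 6c588f7, 6e45861, 8342f31, 978422c, d0da916, d41cd6e, e6dde6f}.
Reachable from b7ea224: {6c588f7, b7ea224, d0da916, d41cd6e}.
In 8342f31's history but not b7ea224's: {11cc3cb, 581e9bf, 6e45861, 8342f31, 978422c, e6dde6f} — 6 commits.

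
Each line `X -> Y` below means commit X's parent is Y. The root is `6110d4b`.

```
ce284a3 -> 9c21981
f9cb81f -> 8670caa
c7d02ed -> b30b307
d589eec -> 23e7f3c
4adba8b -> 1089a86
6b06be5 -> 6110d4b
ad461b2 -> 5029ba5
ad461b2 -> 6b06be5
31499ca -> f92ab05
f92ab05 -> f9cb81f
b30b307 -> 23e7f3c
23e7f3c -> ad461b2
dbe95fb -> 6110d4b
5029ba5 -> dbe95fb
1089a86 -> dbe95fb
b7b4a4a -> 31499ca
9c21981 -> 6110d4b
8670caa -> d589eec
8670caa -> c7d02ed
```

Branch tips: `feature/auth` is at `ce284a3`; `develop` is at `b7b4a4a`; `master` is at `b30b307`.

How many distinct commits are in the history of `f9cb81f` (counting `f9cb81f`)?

Walking parent pointers from f9cb81f: reachable set = {23e7f3c, 5029ba5, 6110d4b, 6b06be5, 8670caa, ad461b2, b30b307, c7d02ed, d589eec, dbe95fb, f9cb81f}.
That is 11 commits.

11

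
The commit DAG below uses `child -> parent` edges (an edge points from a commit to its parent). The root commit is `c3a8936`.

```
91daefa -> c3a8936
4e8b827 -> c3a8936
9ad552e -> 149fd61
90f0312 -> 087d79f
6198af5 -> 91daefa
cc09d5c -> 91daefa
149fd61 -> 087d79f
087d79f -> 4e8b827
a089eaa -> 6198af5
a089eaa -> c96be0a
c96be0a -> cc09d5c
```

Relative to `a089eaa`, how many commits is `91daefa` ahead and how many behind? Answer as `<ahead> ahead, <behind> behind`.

0 ahead, 4 behind

Reachable from 91daefa: {91daefa, c3a8936}.
Reachable from a089eaa: {6198af5, 91daefa, a089eaa, c3a8936, c96be0a, cc09d5c}.
Only in 91daefa's history (ahead): {} — 0.
Only in a089eaa's history (behind): {6198af5, a089eaa, c96be0a, cc09d5c} — 4.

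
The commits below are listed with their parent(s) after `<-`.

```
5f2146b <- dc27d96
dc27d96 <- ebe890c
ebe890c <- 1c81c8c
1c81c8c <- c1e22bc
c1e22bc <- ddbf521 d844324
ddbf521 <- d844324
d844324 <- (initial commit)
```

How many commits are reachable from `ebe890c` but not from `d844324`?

Reachable from ebe890c: {1c81c8c, c1e22bc, d844324, ddbf521, ebe890c}.
Reachable from d844324: {d844324}.
In ebe890c's history but not d844324's: {1c81c8c, c1e22bc, ddbf521, ebe890c} — 4 commits.

4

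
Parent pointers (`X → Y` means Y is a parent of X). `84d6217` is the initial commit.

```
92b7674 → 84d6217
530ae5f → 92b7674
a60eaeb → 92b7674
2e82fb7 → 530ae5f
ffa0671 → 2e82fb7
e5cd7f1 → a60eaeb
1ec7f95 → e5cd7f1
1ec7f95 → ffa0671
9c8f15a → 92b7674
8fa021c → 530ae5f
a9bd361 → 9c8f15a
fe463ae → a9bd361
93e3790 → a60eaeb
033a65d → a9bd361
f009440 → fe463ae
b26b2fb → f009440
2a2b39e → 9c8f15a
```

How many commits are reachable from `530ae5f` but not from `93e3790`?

1

Reachable from 530ae5f: {530ae5f, 84d6217, 92b7674}.
Reachable from 93e3790: {84d6217, 92b7674, 93e3790, a60eaeb}.
In 530ae5f's history but not 93e3790's: {530ae5f} — 1 commit.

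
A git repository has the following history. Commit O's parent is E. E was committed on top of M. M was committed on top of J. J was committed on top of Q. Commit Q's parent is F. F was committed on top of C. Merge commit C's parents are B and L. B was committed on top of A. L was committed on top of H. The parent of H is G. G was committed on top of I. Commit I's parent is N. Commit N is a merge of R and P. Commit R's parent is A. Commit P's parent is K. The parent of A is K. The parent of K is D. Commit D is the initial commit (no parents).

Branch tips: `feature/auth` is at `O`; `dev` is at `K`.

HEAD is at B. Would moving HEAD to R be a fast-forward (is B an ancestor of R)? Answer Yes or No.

A fast-forward from B to R is possible iff B is an ancestor of R.
Ancestors of R: {A, D, K, R}.
B is not among them, so fast-forward is not possible.

No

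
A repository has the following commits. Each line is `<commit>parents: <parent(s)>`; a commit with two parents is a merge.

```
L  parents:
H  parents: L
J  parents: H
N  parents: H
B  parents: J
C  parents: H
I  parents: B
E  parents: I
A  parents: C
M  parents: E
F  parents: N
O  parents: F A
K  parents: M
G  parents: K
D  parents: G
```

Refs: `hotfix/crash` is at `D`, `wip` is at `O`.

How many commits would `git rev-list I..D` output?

Reachable from D: {B, D, E, G, H, I, J, K, L, M}.
Reachable from I: {B, H, I, J, L}.
In D's history but not I's: {D, E, G, K, M} — 5 commits.

5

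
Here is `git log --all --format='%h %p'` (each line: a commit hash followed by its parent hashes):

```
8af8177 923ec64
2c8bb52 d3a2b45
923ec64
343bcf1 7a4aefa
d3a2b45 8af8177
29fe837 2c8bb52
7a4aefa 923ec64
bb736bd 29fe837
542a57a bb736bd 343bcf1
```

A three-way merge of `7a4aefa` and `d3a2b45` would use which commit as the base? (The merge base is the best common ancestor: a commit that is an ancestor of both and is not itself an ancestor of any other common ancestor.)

Ancestors of 7a4aefa: {7a4aefa, 923ec64}.
Ancestors of d3a2b45: {8af8177, 923ec64, d3a2b45}.
Common ancestors: {923ec64}.
The only common ancestor is 923ec64, so it is the merge base.

923ec64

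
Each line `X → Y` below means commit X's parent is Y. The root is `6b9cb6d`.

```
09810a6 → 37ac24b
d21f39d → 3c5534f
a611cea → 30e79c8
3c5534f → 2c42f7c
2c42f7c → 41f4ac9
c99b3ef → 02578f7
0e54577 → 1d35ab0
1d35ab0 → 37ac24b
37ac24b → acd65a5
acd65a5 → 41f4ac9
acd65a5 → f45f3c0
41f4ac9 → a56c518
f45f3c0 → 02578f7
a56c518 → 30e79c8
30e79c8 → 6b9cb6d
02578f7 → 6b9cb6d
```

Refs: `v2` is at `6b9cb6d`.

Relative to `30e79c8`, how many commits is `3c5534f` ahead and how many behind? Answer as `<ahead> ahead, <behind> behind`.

Reachable from 3c5534f: {2c42f7c, 30e79c8, 3c5534f, 41f4ac9, 6b9cb6d, a56c518}.
Reachable from 30e79c8: {30e79c8, 6b9cb6d}.
Only in 3c5534f's history (ahead): {2c42f7c, 3c5534f, 41f4ac9, a56c518} — 4.
Only in 30e79c8's history (behind): {} — 0.

4 ahead, 0 behind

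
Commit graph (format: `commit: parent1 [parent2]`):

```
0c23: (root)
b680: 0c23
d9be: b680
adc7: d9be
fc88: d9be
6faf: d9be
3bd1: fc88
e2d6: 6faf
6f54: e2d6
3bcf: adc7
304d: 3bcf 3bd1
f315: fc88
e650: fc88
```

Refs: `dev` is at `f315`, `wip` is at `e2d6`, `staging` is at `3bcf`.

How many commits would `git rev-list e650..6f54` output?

Reachable from 6f54: {0c23, 6f54, 6faf, b680, d9be, e2d6}.
Reachable from e650: {0c23, b680, d9be, e650, fc88}.
In 6f54's history but not e650's: {6f54, 6faf, e2d6} — 3 commits.

3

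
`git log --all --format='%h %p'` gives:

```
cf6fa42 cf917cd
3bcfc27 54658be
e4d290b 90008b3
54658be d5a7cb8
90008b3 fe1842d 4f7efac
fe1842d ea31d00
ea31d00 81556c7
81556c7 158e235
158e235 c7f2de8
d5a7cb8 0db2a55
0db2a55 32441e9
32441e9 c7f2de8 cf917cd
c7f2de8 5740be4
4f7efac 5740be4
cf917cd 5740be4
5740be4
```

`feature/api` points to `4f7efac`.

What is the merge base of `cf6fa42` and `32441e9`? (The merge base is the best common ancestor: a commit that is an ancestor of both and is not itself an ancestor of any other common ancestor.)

Ancestors of cf6fa42: {5740be4, cf6fa42, cf917cd}.
Ancestors of 32441e9: {32441e9, 5740be4, c7f2de8, cf917cd}.
Common ancestors: {5740be4, cf917cd}.
Among these, cf917cd is not an ancestor of any other common ancestor — it is the merge base.

cf917cd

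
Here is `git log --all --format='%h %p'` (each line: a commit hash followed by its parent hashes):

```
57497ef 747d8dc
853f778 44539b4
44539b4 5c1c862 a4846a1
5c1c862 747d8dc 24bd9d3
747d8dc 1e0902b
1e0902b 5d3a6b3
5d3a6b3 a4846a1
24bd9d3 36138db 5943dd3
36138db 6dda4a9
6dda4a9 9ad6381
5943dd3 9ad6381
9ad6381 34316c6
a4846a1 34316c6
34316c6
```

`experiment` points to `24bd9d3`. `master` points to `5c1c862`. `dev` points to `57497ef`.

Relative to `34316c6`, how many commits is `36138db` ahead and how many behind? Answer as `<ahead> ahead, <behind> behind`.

3 ahead, 0 behind

Reachable from 36138db: {34316c6, 36138db, 6dda4a9, 9ad6381}.
Reachable from 34316c6: {34316c6}.
Only in 36138db's history (ahead): {36138db, 6dda4a9, 9ad6381} — 3.
Only in 34316c6's history (behind): {} — 0.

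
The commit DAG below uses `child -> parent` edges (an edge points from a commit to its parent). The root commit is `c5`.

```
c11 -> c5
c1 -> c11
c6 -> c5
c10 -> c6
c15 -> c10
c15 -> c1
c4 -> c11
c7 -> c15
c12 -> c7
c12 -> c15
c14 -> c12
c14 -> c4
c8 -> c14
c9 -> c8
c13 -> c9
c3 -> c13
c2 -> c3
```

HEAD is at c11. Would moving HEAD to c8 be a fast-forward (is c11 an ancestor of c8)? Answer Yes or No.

A fast-forward from c11 to c8 is possible iff c11 is an ancestor of c8.
Ancestors of c8: {c1, c10, c11, c12, c14, c15, c4, c5, c6, c7, c8}.
c11 is among them, so fast-forward is possible.

Yes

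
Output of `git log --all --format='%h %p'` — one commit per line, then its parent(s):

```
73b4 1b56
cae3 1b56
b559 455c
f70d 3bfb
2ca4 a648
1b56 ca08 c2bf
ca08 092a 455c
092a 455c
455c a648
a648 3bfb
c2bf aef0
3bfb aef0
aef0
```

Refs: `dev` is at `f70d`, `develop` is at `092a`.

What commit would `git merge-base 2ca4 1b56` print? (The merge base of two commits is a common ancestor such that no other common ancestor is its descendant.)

Ancestors of 2ca4: {2ca4, 3bfb, a648, aef0}.
Ancestors of 1b56: {092a, 1b56, 3bfb, 455c, a648, aef0, c2bf, ca08}.
Common ancestors: {3bfb, a648, aef0}.
Among these, a648 is not an ancestor of any other common ancestor — it is the merge base.

a648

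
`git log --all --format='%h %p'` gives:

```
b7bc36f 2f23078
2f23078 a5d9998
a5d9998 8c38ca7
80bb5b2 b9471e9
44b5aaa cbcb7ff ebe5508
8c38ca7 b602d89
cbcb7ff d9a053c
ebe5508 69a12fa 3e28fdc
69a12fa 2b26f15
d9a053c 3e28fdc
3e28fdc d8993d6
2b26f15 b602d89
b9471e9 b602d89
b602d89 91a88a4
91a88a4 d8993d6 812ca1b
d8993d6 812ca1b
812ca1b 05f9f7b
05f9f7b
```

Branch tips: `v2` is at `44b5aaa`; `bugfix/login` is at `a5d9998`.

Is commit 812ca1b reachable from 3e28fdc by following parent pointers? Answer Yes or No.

Ancestors of 3e28fdc (commits reachable by following parents): {05f9f7b, 3e28fdc, 812ca1b, d8993d6}.
812ca1b is in that set, so it is an ancestor of 3e28fdc.

Yes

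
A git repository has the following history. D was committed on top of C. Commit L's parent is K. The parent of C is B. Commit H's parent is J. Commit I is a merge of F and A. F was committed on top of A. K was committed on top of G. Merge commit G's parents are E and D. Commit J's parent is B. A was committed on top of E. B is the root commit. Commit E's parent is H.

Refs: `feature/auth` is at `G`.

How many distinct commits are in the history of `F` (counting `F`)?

6

Walking parent pointers from F: reachable set = {A, B, E, F, H, J}.
That is 6 commits.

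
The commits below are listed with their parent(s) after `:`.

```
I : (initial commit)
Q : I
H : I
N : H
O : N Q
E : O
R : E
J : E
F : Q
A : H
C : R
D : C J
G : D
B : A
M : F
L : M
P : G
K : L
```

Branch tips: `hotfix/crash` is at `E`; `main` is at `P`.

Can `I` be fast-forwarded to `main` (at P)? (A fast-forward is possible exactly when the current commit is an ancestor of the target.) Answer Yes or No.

A fast-forward from I to P is possible iff I is an ancestor of P.
Ancestors of P: {C, D, E, G, H, I, J, N, O, P, Q, R}.
I is among them, so fast-forward is possible.

Yes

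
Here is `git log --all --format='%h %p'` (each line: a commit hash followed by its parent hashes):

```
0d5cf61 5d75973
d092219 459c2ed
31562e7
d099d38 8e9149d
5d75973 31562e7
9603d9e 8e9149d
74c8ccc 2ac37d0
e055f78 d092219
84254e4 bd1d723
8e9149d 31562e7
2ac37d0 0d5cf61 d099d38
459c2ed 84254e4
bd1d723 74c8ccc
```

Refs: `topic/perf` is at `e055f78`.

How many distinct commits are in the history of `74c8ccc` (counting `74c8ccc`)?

7

Walking parent pointers from 74c8ccc: reachable set = {0d5cf61, 2ac37d0, 31562e7, 5d75973, 74c8ccc, 8e9149d, d099d38}.
That is 7 commits.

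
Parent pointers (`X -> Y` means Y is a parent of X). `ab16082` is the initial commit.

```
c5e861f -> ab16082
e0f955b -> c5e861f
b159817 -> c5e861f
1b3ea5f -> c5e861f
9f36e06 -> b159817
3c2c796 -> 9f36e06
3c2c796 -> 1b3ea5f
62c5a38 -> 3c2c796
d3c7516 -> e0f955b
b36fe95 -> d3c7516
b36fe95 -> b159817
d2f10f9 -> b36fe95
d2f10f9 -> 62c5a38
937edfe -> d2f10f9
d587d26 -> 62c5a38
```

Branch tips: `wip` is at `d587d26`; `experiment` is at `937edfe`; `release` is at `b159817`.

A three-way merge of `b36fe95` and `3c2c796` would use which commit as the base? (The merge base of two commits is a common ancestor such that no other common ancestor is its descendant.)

b159817

Ancestors of b36fe95: {ab16082, b159817, b36fe95, c5e861f, d3c7516, e0f955b}.
Ancestors of 3c2c796: {1b3ea5f, 3c2c796, 9f36e06, ab16082, b159817, c5e861f}.
Common ancestors: {ab16082, b159817, c5e861f}.
Among these, b159817 is not an ancestor of any other common ancestor — it is the merge base.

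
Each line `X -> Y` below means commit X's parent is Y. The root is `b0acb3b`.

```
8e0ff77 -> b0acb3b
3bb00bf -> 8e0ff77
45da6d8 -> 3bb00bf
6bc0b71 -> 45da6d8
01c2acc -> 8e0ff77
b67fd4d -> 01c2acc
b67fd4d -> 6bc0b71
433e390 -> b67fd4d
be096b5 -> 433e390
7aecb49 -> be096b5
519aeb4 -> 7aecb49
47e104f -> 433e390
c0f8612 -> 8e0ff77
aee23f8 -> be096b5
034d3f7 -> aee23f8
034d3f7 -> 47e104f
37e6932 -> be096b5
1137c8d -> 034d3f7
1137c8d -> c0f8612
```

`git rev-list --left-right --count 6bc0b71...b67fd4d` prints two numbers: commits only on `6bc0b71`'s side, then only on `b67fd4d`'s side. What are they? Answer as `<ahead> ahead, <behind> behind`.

Reachable from 6bc0b71: {3bb00bf, 45da6d8, 6bc0b71, 8e0ff77, b0acb3b}.
Reachable from b67fd4d: {01c2acc, 3bb00bf, 45da6d8, 6bc0b71, 8e0ff77, b0acb3b, b67fd4d}.
Only in 6bc0b71's history (ahead): {} — 0.
Only in b67fd4d's history (behind): {01c2acc, b67fd4d} — 2.

0 ahead, 2 behind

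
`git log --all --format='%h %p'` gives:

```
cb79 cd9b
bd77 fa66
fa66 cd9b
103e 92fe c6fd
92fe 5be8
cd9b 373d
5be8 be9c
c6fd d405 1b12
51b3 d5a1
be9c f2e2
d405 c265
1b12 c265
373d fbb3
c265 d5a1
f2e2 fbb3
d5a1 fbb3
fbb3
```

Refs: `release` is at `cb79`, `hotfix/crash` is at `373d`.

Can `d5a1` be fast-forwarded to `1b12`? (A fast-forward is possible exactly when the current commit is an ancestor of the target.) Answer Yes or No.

Yes

A fast-forward from d5a1 to 1b12 is possible iff d5a1 is an ancestor of 1b12.
Ancestors of 1b12: {1b12, c265, d5a1, fbb3}.
d5a1 is among them, so fast-forward is possible.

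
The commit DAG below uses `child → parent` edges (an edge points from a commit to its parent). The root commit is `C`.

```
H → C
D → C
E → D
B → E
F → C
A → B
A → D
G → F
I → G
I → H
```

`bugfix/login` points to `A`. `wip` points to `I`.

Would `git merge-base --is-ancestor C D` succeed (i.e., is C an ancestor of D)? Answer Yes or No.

Yes

Ancestors of D (commits reachable by following parents): {C, D}.
C is in that set, so it is an ancestor of D.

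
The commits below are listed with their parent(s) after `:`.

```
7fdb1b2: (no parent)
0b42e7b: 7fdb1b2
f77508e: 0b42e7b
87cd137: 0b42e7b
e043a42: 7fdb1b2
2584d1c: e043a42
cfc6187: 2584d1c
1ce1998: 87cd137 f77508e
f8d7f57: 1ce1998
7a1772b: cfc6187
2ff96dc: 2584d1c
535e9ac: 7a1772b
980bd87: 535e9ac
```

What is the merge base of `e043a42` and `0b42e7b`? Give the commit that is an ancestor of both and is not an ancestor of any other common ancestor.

7fdb1b2

Ancestors of e043a42: {7fdb1b2, e043a42}.
Ancestors of 0b42e7b: {0b42e7b, 7fdb1b2}.
Common ancestors: {7fdb1b2}.
The only common ancestor is 7fdb1b2, so it is the merge base.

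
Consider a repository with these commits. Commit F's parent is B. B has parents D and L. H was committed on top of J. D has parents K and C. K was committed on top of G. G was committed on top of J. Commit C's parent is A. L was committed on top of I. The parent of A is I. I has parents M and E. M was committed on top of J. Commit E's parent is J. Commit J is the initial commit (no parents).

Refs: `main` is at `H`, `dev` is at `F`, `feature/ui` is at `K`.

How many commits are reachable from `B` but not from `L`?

Reachable from B: {A, B, C, D, E, G, I, J, K, L, M}.
Reachable from L: {E, I, J, L, M}.
In B's history but not L's: {A, B, C, D, G, K} — 6 commits.

6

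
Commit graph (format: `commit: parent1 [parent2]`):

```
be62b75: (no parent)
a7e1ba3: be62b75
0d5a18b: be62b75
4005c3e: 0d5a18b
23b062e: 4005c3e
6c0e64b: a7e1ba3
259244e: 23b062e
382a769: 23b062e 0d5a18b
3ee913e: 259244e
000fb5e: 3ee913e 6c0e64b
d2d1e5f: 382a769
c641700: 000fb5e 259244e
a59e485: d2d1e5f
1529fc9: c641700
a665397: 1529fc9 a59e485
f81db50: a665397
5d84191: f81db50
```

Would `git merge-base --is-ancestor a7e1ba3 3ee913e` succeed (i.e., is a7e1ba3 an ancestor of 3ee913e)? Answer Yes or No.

Ancestors of 3ee913e: {0d5a18b, 23b062e, 259244e, 3ee913e, 4005c3e, be62b75}.
a7e1ba3 is not in that set, so it is not an ancestor of 3ee913e.

No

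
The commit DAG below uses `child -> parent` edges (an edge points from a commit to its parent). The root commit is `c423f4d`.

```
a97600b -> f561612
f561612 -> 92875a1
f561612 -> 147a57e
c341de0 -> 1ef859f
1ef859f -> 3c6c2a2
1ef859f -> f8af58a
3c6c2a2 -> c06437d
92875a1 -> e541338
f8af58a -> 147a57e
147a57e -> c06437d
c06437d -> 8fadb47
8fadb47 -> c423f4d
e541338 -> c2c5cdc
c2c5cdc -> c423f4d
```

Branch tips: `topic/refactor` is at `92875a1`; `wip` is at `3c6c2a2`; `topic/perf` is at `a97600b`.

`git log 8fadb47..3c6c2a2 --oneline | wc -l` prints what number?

Reachable from 3c6c2a2: {3c6c2a2, 8fadb47, c06437d, c423f4d}.
Reachable from 8fadb47: {8fadb47, c423f4d}.
In 3c6c2a2's history but not 8fadb47's: {3c6c2a2, c06437d} — 2 commits.

2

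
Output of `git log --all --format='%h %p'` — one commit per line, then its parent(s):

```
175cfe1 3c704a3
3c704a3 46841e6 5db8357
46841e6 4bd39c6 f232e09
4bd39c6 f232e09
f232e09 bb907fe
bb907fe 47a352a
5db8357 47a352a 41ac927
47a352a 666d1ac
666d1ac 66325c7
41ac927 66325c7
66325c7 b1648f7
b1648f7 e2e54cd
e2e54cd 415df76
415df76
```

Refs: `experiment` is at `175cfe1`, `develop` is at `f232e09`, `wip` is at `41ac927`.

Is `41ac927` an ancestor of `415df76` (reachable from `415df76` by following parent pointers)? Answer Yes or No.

Ancestors of 415df76: {415df76}.
41ac927 is not in that set, so it is not an ancestor of 415df76.

No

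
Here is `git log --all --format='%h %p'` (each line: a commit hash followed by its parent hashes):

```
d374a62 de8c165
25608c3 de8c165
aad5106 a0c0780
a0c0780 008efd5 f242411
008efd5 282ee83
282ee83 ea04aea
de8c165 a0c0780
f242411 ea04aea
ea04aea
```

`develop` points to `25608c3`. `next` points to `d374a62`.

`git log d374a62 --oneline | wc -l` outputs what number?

Walking parent pointers from d374a62: reachable set = {008efd5, 282ee83, a0c0780, d374a62, de8c165, ea04aea, f242411}.
That is 7 commits.

7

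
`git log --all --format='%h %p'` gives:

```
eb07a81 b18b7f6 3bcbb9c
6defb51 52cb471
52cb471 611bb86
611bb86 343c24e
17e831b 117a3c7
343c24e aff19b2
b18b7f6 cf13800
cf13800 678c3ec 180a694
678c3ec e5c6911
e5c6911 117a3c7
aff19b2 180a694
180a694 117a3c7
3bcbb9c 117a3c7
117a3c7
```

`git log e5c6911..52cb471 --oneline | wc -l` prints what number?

5

Reachable from 52cb471: {117a3c7, 180a694, 343c24e, 52cb471, 611bb86, aff19b2}.
Reachable from e5c6911: {117a3c7, e5c6911}.
In 52cb471's history but not e5c6911's: {180a694, 343c24e, 52cb471, 611bb86, aff19b2} — 5 commits.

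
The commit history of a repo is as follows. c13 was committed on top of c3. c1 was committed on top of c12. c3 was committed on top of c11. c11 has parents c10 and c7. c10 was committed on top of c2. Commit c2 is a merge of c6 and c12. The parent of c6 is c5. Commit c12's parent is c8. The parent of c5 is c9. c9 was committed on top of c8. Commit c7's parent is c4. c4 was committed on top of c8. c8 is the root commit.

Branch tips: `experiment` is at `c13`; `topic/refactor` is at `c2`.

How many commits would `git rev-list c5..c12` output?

1

Reachable from c12: {c12, c8}.
Reachable from c5: {c5, c8, c9}.
In c12's history but not c5's: {c12} — 1 commit.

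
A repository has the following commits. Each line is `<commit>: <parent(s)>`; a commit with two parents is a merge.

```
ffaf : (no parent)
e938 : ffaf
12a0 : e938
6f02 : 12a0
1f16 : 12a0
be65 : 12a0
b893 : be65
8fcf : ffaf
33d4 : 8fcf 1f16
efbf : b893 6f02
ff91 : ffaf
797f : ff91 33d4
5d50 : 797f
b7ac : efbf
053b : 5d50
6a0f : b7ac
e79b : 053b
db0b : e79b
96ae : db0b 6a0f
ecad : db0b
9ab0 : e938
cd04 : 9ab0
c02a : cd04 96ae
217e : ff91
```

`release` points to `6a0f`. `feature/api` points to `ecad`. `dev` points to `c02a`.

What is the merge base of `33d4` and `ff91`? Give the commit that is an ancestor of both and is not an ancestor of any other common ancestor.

ffaf

Ancestors of 33d4: {12a0, 1f16, 33d4, 8fcf, e938, ffaf}.
Ancestors of ff91: {ff91, ffaf}.
Common ancestors: {ffaf}.
The only common ancestor is ffaf, so it is the merge base.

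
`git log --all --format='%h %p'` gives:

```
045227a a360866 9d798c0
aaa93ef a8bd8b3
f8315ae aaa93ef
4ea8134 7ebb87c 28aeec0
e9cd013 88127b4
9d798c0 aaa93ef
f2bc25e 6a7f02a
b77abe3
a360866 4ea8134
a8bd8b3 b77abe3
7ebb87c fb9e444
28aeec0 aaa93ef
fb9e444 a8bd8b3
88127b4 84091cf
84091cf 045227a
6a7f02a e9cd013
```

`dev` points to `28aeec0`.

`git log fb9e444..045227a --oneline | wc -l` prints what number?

7

Reachable from 045227a: {045227a, 28aeec0, 4ea8134, 7ebb87c, 9d798c0, a360866, a8bd8b3, aaa93ef, b77abe3, fb9e444}.
Reachable from fb9e444: {a8bd8b3, b77abe3, fb9e444}.
In 045227a's history but not fb9e444's: {045227a, 28aeec0, 4ea8134, 7ebb87c, 9d798c0, a360866, aaa93ef} — 7 commits.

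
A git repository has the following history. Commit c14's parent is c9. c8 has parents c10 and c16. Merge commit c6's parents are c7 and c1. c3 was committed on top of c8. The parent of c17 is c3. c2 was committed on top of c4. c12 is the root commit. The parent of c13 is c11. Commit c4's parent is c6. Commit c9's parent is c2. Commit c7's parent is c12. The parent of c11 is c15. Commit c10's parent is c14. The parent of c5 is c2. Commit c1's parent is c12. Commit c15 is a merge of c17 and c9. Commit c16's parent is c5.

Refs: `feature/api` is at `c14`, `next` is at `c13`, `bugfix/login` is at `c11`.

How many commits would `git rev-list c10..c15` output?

6

Reachable from c15: {c1, c10, c12, c14, c15, c16, c17, c2, c3, c4, c5, c6, c7, c8, c9}.
Reachable from c10: {c1, c10, c12, c14, c2, c4, c6, c7, c9}.
In c15's history but not c10's: {c15, c16, c17, c3, c5, c8} — 6 commits.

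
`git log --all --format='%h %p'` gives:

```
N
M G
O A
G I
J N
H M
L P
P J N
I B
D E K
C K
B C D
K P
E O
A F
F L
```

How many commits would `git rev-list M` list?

Walking parent pointers from M: reachable set = {A, B, C, D, E, F, G, I, J, K, L, M, N, O, P}.
That is 15 commits.

15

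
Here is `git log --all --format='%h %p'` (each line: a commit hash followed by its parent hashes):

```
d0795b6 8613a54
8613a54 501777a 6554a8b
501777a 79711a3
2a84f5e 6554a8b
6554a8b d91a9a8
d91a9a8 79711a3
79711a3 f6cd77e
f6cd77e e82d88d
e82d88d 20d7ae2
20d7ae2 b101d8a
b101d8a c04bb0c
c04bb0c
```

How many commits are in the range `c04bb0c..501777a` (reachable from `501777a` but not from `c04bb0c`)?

6

Reachable from 501777a: {20d7ae2, 501777a, 79711a3, b101d8a, c04bb0c, e82d88d, f6cd77e}.
Reachable from c04bb0c: {c04bb0c}.
In 501777a's history but not c04bb0c's: {20d7ae2, 501777a, 79711a3, b101d8a, e82d88d, f6cd77e} — 6 commits.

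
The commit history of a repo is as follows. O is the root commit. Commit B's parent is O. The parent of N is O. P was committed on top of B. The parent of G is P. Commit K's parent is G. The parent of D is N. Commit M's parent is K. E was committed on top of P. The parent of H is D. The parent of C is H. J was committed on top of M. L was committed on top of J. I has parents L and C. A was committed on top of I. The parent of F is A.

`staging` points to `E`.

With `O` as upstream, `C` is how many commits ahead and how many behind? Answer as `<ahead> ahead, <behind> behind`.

4 ahead, 0 behind

Reachable from C: {C, D, H, N, O}.
Reachable from O: {O}.
Only in C's history (ahead): {C, D, H, N} — 4.
Only in O's history (behind): {} — 0.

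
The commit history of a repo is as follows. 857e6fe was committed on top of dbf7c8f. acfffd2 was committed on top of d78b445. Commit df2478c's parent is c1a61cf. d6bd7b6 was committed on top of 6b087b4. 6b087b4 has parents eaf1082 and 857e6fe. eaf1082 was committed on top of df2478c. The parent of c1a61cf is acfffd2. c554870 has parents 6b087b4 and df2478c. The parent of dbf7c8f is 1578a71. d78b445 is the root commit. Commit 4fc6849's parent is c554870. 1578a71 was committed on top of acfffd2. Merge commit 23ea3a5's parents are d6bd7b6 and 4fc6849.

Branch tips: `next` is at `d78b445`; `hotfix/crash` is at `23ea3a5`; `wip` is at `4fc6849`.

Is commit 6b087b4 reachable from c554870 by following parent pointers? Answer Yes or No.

Ancestors of c554870 (commits reachable by following parents): {1578a71, 6b087b4, 857e6fe, acfffd2, c1a61cf, c554870, d78b445, dbf7c8f, df2478c, eaf1082}.
6b087b4 is in that set, so it is an ancestor of c554870.

Yes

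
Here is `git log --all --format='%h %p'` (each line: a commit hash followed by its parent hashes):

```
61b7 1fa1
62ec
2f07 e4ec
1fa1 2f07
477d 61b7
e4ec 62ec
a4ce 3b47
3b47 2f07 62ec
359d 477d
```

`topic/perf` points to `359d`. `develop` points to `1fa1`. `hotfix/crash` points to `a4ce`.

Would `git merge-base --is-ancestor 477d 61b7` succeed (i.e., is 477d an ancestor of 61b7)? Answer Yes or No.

Ancestors of 61b7: {1fa1, 2f07, 61b7, 62ec, e4ec}.
477d is not in that set, so it is not an ancestor of 61b7.

No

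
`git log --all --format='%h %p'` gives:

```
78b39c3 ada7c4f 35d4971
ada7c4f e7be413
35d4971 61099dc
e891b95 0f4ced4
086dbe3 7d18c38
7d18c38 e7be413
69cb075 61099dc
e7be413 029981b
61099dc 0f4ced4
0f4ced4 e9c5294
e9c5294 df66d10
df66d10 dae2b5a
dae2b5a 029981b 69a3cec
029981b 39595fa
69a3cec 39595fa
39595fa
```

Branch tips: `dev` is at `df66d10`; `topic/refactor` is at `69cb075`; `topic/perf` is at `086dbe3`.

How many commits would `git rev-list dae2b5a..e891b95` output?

4

Reachable from e891b95: {029981b, 0f4ced4, 39595fa, 69a3cec, dae2b5a, df66d10, e891b95, e9c5294}.
Reachable from dae2b5a: {029981b, 39595fa, 69a3cec, dae2b5a}.
In e891b95's history but not dae2b5a's: {0f4ced4, df66d10, e891b95, e9c5294} — 4 commits.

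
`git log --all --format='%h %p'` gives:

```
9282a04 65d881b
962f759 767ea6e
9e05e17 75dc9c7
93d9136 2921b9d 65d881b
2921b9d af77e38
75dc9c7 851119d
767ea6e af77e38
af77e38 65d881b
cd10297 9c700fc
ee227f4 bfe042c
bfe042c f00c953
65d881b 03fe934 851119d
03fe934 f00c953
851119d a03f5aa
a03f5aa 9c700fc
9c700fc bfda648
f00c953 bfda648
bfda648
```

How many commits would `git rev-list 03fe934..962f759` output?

7

Reachable from 962f759: {03fe934, 65d881b, 767ea6e, 851119d, 962f759, 9c700fc, a03f5aa, af77e38, bfda648, f00c953}.
Reachable from 03fe934: {03fe934, bfda648, f00c953}.
In 962f759's history but not 03fe934's: {65d881b, 767ea6e, 851119d, 962f759, 9c700fc, a03f5aa, af77e38} — 7 commits.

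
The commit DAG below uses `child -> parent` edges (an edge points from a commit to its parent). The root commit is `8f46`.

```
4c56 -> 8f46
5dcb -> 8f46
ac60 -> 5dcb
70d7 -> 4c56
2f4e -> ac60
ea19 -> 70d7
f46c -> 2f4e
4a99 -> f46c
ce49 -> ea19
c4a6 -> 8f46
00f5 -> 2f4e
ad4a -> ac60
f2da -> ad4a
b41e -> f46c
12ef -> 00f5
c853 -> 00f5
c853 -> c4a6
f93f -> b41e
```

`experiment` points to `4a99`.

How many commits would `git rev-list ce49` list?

5

Walking parent pointers from ce49: reachable set = {4c56, 70d7, 8f46, ce49, ea19}.
That is 5 commits.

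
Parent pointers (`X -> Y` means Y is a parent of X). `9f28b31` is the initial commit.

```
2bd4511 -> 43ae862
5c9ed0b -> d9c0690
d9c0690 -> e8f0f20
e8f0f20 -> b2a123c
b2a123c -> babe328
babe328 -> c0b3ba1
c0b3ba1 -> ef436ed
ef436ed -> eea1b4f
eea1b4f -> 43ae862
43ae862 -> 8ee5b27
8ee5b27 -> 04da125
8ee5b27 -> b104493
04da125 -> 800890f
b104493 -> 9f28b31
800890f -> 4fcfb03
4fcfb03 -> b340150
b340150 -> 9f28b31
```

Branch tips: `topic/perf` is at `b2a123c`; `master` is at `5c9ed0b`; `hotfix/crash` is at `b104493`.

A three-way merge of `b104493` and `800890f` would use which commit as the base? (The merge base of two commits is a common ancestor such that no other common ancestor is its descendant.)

9f28b31

Ancestors of b104493: {9f28b31, b104493}.
Ancestors of 800890f: {4fcfb03, 800890f, 9f28b31, b340150}.
Common ancestors: {9f28b31}.
The only common ancestor is 9f28b31, so it is the merge base.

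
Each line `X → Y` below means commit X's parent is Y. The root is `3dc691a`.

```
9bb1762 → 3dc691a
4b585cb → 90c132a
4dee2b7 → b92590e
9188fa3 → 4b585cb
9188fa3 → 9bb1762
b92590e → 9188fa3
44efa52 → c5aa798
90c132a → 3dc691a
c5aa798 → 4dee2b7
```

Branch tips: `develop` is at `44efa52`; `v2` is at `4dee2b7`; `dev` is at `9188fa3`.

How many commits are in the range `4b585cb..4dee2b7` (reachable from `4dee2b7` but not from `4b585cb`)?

Reachable from 4dee2b7: {3dc691a, 4b585cb, 4dee2b7, 90c132a, 9188fa3, 9bb1762, b92590e}.
Reachable from 4b585cb: {3dc691a, 4b585cb, 90c132a}.
In 4dee2b7's history but not 4b585cb's: {4dee2b7, 9188fa3, 9bb1762, b92590e} — 4 commits.

4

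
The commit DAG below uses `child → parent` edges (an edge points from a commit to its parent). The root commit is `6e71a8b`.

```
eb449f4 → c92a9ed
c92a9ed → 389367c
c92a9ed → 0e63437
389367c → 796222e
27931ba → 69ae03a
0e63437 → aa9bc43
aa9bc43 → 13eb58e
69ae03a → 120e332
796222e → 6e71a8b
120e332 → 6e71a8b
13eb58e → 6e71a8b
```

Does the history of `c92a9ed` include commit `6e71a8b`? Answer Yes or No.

Yes

Ancestors of c92a9ed (commits reachable by following parents): {0e63437, 13eb58e, 389367c, 6e71a8b, 796222e, aa9bc43, c92a9ed}.
6e71a8b is in that set, so it is an ancestor of c92a9ed.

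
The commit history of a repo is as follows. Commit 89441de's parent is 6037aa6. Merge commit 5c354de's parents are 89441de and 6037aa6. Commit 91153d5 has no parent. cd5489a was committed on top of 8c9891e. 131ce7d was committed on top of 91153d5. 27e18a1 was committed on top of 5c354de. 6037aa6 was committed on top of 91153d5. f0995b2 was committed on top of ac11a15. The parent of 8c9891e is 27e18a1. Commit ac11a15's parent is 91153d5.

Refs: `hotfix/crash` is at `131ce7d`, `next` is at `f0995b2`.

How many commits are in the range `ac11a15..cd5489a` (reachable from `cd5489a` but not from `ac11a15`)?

Reachable from cd5489a: {27e18a1, 5c354de, 6037aa6, 89441de, 8c9891e, 91153d5, cd5489a}.
Reachable from ac11a15: {91153d5, ac11a15}.
In cd5489a's history but not ac11a15's: {27e18a1, 5c354de, 6037aa6, 89441de, 8c9891e, cd5489a} — 6 commits.

6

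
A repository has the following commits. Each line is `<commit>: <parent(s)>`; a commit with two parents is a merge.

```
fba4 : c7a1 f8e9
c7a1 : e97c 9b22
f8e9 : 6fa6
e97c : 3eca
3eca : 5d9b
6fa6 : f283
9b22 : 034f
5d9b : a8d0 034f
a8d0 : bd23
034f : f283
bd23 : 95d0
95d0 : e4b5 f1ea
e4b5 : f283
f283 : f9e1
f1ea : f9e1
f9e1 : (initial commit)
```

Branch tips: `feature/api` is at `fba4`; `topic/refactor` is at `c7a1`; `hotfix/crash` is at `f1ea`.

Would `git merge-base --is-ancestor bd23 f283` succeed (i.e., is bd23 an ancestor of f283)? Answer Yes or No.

No

Ancestors of f283: {f283, f9e1}.
bd23 is not in that set, so it is not an ancestor of f283.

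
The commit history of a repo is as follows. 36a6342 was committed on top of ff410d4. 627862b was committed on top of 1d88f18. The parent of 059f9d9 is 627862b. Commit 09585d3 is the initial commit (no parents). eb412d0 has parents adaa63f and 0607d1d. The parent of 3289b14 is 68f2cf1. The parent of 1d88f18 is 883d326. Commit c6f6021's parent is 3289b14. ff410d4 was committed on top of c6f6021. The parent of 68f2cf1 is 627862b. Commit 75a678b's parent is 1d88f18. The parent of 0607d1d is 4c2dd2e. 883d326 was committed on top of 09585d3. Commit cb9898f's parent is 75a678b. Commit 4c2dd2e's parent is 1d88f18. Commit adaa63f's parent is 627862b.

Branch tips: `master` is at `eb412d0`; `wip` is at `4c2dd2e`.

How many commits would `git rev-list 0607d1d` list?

5

Walking parent pointers from 0607d1d: reachable set = {0607d1d, 09585d3, 1d88f18, 4c2dd2e, 883d326}.
That is 5 commits.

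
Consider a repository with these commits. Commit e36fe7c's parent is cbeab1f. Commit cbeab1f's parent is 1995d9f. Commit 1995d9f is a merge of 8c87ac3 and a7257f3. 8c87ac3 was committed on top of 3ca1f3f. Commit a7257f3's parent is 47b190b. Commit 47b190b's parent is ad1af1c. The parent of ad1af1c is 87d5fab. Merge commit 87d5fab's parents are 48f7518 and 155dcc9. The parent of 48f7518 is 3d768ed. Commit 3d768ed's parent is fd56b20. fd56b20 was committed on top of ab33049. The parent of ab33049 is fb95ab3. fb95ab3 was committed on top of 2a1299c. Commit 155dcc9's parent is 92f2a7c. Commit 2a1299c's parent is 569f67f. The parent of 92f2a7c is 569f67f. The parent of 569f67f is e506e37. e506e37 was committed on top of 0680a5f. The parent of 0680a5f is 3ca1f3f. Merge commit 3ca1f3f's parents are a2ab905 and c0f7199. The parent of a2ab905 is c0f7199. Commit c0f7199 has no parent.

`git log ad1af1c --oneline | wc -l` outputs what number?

16

Walking parent pointers from ad1af1c: reachable set = {0680a5f, 155dcc9, 2a1299c, 3ca1f3f, 3d768ed, 48f7518, 569f67f, 87d5fab, 92f2a7c, a2ab905, ab33049, ad1af1c, c0f7199, e506e37, fb95ab3, fd56b20}.
That is 16 commits.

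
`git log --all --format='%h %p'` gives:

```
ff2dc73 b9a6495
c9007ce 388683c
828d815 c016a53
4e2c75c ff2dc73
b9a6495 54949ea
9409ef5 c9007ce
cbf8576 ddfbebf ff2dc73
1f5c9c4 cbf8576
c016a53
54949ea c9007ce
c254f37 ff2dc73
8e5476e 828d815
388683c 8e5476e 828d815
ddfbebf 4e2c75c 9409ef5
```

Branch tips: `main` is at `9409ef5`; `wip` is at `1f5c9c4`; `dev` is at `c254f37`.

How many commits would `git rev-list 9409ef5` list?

Walking parent pointers from 9409ef5: reachable set = {388683c, 828d815, 8e5476e, 9409ef5, c016a53, c9007ce}.
That is 6 commits.

6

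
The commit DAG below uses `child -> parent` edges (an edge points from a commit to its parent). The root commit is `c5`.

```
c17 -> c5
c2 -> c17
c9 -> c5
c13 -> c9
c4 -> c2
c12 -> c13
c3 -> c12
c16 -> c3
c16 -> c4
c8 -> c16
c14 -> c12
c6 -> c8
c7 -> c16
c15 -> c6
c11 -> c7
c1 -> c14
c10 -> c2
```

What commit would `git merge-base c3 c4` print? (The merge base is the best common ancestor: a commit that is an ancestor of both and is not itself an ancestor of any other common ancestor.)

Ancestors of c3: {c12, c13, c3, c5, c9}.
Ancestors of c4: {c17, c2, c4, c5}.
Common ancestors: {c5}.
The only common ancestor is c5, so it is the merge base.

c5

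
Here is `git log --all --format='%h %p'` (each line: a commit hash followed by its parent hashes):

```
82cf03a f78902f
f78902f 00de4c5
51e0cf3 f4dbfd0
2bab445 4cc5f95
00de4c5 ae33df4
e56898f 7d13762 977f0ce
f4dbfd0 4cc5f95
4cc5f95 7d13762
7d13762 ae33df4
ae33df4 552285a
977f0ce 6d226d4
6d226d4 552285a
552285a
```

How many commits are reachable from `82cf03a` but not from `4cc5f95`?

3

Reachable from 82cf03a: {00de4c5, 552285a, 82cf03a, ae33df4, f78902f}.
Reachable from 4cc5f95: {4cc5f95, 552285a, 7d13762, ae33df4}.
In 82cf03a's history but not 4cc5f95's: {00de4c5, 82cf03a, f78902f} — 3 commits.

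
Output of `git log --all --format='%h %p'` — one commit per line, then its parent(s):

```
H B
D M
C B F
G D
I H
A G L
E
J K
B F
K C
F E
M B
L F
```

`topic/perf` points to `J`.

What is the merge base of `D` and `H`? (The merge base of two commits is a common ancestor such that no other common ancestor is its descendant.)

B

Ancestors of D: {B, D, E, F, M}.
Ancestors of H: {B, E, F, H}.
Common ancestors: {B, E, F}.
Among these, B is not an ancestor of any other common ancestor — it is the merge base.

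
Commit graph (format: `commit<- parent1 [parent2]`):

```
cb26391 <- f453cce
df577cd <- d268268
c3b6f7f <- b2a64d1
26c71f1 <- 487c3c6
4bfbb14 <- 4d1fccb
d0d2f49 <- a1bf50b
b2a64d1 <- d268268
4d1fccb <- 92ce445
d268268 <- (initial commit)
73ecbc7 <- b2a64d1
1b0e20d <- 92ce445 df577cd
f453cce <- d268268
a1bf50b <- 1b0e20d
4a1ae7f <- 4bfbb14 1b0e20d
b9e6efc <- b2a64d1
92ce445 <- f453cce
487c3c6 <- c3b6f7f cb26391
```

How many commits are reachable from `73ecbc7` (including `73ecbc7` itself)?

Walking parent pointers from 73ecbc7: reachable set = {73ecbc7, b2a64d1, d268268}.
That is 3 commits.

3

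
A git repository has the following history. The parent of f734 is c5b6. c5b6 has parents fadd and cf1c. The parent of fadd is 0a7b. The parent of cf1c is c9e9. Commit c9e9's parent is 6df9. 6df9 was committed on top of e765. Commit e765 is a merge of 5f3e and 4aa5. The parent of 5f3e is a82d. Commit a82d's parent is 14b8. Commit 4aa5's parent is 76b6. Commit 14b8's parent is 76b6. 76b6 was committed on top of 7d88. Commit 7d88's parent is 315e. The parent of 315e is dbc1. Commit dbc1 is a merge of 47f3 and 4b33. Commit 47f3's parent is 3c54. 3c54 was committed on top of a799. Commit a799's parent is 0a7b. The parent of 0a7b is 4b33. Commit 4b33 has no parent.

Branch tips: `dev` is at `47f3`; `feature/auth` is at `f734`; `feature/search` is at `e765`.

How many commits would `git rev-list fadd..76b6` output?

Reachable from 76b6: {0a7b, 315e, 3c54, 47f3, 4b33, 76b6, 7d88, a799, dbc1}.
Reachable from fadd: {0a7b, 4b33, fadd}.
In 76b6's history but not fadd's: {315e, 3c54, 47f3, 76b6, 7d88, a799, dbc1} — 7 commits.

7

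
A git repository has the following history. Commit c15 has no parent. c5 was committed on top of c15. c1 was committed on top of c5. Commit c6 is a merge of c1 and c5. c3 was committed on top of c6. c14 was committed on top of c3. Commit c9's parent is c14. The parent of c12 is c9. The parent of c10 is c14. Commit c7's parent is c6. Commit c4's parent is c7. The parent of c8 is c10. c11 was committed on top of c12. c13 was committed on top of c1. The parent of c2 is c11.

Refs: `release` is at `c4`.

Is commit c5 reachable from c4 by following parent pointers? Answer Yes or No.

Ancestors of c4 (commits reachable by following parents): {c1, c15, c4, c5, c6, c7}.
c5 is in that set, so it is an ancestor of c4.

Yes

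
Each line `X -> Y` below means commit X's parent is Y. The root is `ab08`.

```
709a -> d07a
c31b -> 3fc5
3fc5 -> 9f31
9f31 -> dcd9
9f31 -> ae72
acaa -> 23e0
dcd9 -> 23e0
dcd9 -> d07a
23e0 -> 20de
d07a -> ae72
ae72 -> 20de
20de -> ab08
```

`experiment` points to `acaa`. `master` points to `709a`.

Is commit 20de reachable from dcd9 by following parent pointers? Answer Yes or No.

Ancestors of dcd9 (commits reachable by following parents): {20de, 23e0, ab08, ae72, d07a, dcd9}.
20de is in that set, so it is an ancestor of dcd9.

Yes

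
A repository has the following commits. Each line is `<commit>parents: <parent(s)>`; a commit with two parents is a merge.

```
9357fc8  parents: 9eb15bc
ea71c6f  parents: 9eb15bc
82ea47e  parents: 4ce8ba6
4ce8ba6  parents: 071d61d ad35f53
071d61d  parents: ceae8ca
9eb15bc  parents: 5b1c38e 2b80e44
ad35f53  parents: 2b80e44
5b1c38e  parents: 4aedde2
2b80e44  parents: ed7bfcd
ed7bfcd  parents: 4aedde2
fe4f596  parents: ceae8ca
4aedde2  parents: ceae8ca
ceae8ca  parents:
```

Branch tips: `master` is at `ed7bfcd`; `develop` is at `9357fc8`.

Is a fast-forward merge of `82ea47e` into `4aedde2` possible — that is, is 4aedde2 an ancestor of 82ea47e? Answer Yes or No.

Yes

A fast-forward from 4aedde2 to 82ea47e is possible iff 4aedde2 is an ancestor of 82ea47e.
Ancestors of 82ea47e: {071d61d, 2b80e44, 4aedde2, 4ce8ba6, 82ea47e, ad35f53, ceae8ca, ed7bfcd}.
4aedde2 is among them, so fast-forward is possible.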